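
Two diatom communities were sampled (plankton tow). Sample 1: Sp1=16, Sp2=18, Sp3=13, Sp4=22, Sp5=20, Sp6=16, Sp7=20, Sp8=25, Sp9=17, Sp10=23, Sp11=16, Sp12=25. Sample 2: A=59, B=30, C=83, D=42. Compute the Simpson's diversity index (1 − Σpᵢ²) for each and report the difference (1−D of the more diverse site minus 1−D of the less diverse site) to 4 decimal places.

0.1982

Sample 1: N=231, proportions 0.069264, 0.077922, 0.056277, 0.095238, 0.08658, 0.069264, 0.08658, 0.108225, 0.073593, 0.099567, 0.069264, 0.108225, giving 1−D = 0.913551 (working shown to 6 dp, full precision carried).
Sample 2: N=214, proportions 0.275701, 0.140187, 0.38785, 0.196262, giving 1−D = 0.715390.
Difference = |0.913551 − 0.715390| = 0.198161, i.e. 0.1982 to 4 decimal places.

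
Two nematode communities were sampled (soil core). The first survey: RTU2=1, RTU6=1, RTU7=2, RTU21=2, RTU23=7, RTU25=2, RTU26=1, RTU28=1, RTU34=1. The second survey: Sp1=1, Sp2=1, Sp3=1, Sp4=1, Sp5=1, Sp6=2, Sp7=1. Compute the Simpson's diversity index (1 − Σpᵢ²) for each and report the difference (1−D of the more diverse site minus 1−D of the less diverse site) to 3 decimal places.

0.047

The first survey: N=18, proportions 0.05556, 0.05556, 0.11111, 0.11111, 0.38889, 0.11111, 0.05556, 0.05556, 0.05556, giving 1−D = 0.79630 (working shown to 5 dp, full precision carried).
The second survey: N=8, proportions 0.125, 0.125, 0.125, 0.125, 0.125, 0.25, 0.125, giving 1−D = 0.84375.
Difference = |0.79630 − 0.84375| = 0.04745, i.e. 0.047 to 3 decimal places.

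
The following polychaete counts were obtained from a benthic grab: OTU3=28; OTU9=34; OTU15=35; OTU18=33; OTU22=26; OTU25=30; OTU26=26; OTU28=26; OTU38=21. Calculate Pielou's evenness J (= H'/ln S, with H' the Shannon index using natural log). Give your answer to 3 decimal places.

Total N = 28+34+35+33+26+30+26+26+21 = 259, so the proportions are 0.10811, 0.13127, 0.13514, 0.12741, 0.10039, 0.11583, 0.10039, 0.10039, 0.08108 (working shown to 5 dp, full precision carried).
H' = −Σ pᵢ ln pᵢ = −((-0.24050) + (-0.26655) + (-0.27047) + (-0.26251) + (-0.23076) + (-0.24969) + (-0.23076) + (-0.23076) + (-0.20370)) = 2.18570.
With S = 9 species, ln S = 2.19722, so J = 2.18570/2.19722 = 0.99475, i.e. 0.995 to 3 decimal places.

0.995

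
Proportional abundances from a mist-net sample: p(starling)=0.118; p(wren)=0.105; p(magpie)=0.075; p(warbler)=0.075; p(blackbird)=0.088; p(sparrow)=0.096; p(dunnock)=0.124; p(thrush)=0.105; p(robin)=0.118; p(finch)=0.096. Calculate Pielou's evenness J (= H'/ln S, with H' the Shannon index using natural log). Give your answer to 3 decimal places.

0.994

H' = −Σ pᵢ ln pᵢ = −((-0.25217) + (-0.23665) + (-0.19427) + (-0.19427) + (-0.21388) + (-0.22497) + (-0.25885) + (-0.23665) + (-0.25217) + (-0.22497)) = 2.28884 (working shown to 5 dp, full precision carried).
With S = 10 species, ln S = 2.30259, so J = 2.28884/2.30259 = 0.99403, i.e. 0.994 to 3 decimal places.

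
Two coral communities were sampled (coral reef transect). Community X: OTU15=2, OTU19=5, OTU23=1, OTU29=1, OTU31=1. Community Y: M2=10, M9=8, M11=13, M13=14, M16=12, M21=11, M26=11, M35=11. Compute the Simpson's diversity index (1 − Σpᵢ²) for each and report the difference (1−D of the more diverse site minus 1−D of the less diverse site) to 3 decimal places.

Community X: N=10, proportions 0.2, 0.5, 0.1, 0.1, 0.1, giving 1−D = 0.68000 (working shown to 5 dp, full precision carried).
Community Y: N=90, proportions 0.11111, 0.08889, 0.14444, 0.15556, 0.13333, 0.12222, 0.12222, 0.12222, giving 1−D = 0.87210.
Difference = |0.68000 − 0.87210| = 0.19210, i.e. 0.192 to 3 decimal places.

0.192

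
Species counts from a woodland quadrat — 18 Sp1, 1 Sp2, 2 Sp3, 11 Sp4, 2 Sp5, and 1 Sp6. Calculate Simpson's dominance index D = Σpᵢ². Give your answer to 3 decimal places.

Total N = 18+1+2+11+2+1 = 35, so the proportions are 0.51429, 0.02857, 0.05714, 0.31429, 0.05714, 0.02857 (working shown to 5 dp, full precision carried).
D = 0.51429² + 0.02857² + 0.05714² + 0.31429² + 0.05714² + 0.02857² = 0.26449 + 0.00082 + 0.00327 + 0.09878 + 0.00327 + 0.00082 = 0.37143.
To 3 decimal places, D = 0.371.

0.371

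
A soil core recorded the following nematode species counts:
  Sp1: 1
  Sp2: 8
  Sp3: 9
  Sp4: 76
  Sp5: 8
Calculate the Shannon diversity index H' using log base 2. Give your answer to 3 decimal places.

1.267

Total N = 1+8+9+76+8 = 102, so the proportions are 0.0098, 0.07843, 0.08824, 0.7451, 0.07843 (working shown to 5 dp, full precision carried).
Each pᵢ log₂ pᵢ term: 0.0098×(-6.67243)=-0.06542, 0.07843×(-3.67243)=-0.28803, 0.08824×(-3.50250)=-0.30904, 0.7451×(-0.42450)=-0.31629, 0.07843×(-3.67243)=-0.28803.
Sum = -1.26682, so H' = 1.267.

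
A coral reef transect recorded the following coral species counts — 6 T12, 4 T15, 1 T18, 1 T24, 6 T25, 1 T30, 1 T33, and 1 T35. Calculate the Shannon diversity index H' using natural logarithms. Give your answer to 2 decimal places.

1.76

Total N = 6+4+1+1+6+1+1+1 = 21, so the proportions are 0.2857, 0.1905, 0.0476, 0.0476, 0.2857, 0.0476, 0.0476, 0.0476 (working shown to 4 dp, full precision carried).
Each pᵢ ln pᵢ term: 0.2857×(-1.2528)=-0.3579, 0.1905×(-1.6582)=-0.3159, 0.0476×(-3.0445)=-0.1450, 0.0476×(-3.0445)=-0.1450, 0.2857×(-1.2528)=-0.3579, 0.0476×(-3.0445)=-0.1450, 0.0476×(-3.0445)=-0.1450, 0.0476×(-3.0445)=-0.1450.
Sum = -1.7566, so H' = 1.76.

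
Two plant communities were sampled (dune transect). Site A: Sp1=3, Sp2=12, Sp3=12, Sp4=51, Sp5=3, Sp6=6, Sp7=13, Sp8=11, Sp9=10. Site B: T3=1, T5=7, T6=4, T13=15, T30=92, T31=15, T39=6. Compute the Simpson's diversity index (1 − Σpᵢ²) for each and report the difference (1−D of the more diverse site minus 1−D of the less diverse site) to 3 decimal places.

Site A: N=121, proportions 0.02479, 0.09917, 0.09917, 0.42149, 0.02479, 0.04959, 0.10744, 0.09091, 0.08264, giving 1−D = 0.77235 (working shown to 5 dp, full precision carried).
Site B: N=140, proportions 0.00714, 0.05, 0.02857, 0.10714, 0.65714, 0.10714, 0.04286, giving 1−D = 0.54000.
Difference = |0.77235 − 0.54000| = 0.23235, i.e. 0.232 to 3 decimal places.

0.232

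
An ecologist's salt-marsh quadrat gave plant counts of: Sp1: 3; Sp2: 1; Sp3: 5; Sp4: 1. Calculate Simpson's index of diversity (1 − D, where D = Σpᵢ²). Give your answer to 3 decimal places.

Total N = 3+1+5+1 = 10, so the proportions are 0.3, 0.1, 0.5, 0.1 (working shown to 5 dp, full precision carried).
D = 0.3² + 0.1² + 0.5² + 0.1² = 0.09000 + 0.01000 + 0.25000 + 0.01000 = 0.36000.
So 1 − D = 0.64000, i.e. 0.640 to 3 decimal places.

0.640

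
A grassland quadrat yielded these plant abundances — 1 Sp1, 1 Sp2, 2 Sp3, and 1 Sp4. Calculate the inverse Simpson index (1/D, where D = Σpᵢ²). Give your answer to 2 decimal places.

Total N = 1+1+2+1 = 5, so the proportions are 0.2, 0.2, 0.4, 0.2 (working shown to 6 dp, full precision carried).
D = 0.2² + 0.2² + 0.4² + 0.2² = 0.040000 + 0.040000 + 0.160000 + 0.040000 = 0.280000.
So 1/D = 3.5714, i.e. 3.57 to 2 decimal places.

3.57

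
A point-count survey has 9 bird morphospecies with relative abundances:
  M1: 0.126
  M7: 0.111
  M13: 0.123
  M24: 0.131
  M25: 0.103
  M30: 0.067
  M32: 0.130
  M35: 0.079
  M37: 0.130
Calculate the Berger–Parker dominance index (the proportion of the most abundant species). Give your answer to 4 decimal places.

The largest proportion is 0.131, i.e. d = 0.1310 to 4 decimal places.

0.1310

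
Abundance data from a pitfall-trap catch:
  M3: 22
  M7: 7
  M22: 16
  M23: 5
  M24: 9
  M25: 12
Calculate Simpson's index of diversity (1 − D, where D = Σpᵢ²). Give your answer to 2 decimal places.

Total N = 22+7+16+5+9+12 = 71, so the proportions are 0.3099, 0.0986, 0.2254, 0.0704, 0.1268, 0.169 (working shown to 4 dp, full precision carried).
D = 0.3099² + 0.0986² + 0.2254² + 0.0704² + 0.1268² + 0.169² = 0.0960 + 0.0097 + 0.0508 + 0.0050 + 0.0161 + 0.0286 = 0.2061.
So 1 − D = 0.7939, i.e. 0.79 to 2 decimal places.

0.79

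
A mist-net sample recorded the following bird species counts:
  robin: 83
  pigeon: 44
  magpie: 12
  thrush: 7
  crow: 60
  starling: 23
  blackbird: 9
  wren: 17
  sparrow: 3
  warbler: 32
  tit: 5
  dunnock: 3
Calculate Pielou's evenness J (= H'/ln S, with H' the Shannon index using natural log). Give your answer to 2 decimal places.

0.82

Total N = 83+44+12+7+60+23+9+17+3+32+5+3 = 298, so the proportions are 0.2785, 0.1477, 0.0403, 0.0235, 0.2013, 0.0772, 0.0302, 0.057, 0.0101, 0.1074, 0.0168, 0.0101 (working shown to 4 dp, full precision carried).
H' = −Σ pᵢ ln pᵢ = −((-0.3560) + (-0.2824) + (-0.1293) + (-0.0881) + (-0.3227) + (-0.1977) + (-0.1057) + (-0.1634) + (-0.0463) + (-0.2396) + (-0.0686) + (-0.0463)) = 2.0462.
With S = 12 species, ln S = 2.4849, so J = 2.0462/2.4849 = 0.8234, i.e. 0.82 to 2 decimal places.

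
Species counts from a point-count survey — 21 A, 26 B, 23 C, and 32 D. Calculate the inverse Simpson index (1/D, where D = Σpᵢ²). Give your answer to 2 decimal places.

Total N = 21+26+23+32 = 102, so the proportions are 0.205882, 0.254902, 0.22549, 0.313725 (working shown to 6 dp, full precision carried).
D = 0.205882² + 0.254902² + 0.22549² + 0.313725² = 0.042388 + 0.064975 + 0.050846 + 0.098424 = 0.256632.
So 1/D = 3.8966, i.e. 3.90 to 2 decimal places.

3.90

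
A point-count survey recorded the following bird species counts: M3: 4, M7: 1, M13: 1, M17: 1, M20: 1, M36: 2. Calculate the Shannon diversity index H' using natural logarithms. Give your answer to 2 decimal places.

Total N = 4+1+1+1+1+2 = 10, so the proportions are 0.4, 0.1, 0.1, 0.1, 0.1, 0.2 (working shown to 4 dp, full precision carried).
Each pᵢ ln pᵢ term: 0.4×(-0.9163)=-0.3665, 0.1×(-2.3026)=-0.2303, 0.1×(-2.3026)=-0.2303, 0.1×(-2.3026)=-0.2303, 0.1×(-2.3026)=-0.2303, 0.2×(-1.6094)=-0.3219.
Sum = -1.6094, so H' = 1.61.

1.61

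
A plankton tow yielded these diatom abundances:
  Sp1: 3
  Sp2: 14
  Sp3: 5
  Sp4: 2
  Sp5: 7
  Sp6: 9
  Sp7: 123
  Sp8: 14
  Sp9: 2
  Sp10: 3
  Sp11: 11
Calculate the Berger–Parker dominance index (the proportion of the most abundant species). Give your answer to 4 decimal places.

0.6373

Total N = 3+14+5+2+7+9+123+14+2+3+11 = 193, so the proportions are 0.015544, 0.072539, 0.025907, 0.010363, 0.036269, 0.046632, 0.637306, 0.072539, 0.010363, 0.015544, 0.056995 (working shown to 6 dp, full precision carried).
The largest proportion is 0.637306, i.e. d = 0.6373 to 4 decimal places.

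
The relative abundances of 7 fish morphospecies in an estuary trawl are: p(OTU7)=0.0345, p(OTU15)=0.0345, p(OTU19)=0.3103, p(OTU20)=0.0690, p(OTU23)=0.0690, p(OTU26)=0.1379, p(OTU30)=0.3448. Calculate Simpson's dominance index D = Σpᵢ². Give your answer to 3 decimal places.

0.246

D = 0.0345² + 0.0345² + 0.3103² + 0.069² + 0.069² + 0.1379² + 0.3448² = 0.00119 + 0.00119 + 0.09629 + 0.00476 + 0.00476 + 0.01902 + 0.11889 = 0.24609 (working shown to 5 dp, full precision carried).
To 3 decimal places, D = 0.246.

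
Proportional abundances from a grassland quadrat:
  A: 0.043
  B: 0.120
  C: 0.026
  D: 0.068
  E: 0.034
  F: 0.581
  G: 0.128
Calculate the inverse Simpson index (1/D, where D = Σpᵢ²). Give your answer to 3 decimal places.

D = 0.043² + 0.12² + 0.026² + 0.068² + 0.034² + 0.581² + 0.128² = 0.001849 + 0.014400 + 0.000676 + 0.004624 + 0.001156 + 0.337561 + 0.016384 = 0.376650 (working shown to 6 dp, full precision carried).
So 1/D = 2.65498, i.e. 2.655 to 3 decimal places.

2.655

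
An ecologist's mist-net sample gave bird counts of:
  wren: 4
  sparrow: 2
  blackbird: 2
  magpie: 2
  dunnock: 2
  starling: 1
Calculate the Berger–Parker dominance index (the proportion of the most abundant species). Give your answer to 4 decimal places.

Total N = 4+2+2+2+2+1 = 13, so the proportions are 0.307692, 0.153846, 0.153846, 0.153846, 0.153846, 0.076923 (working shown to 6 dp, full precision carried).
The largest proportion is 0.307692, i.e. d = 0.3077 to 4 decimal places.

0.3077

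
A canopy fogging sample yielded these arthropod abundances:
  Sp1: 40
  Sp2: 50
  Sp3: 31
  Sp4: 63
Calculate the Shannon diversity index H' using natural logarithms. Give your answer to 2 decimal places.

Total N = 40+50+31+63 = 184, so the proportions are 0.2174, 0.2717, 0.1685, 0.3424 (working shown to 4 dp, full precision carried).
Each pᵢ ln pᵢ term: 0.2174×(-1.5261)=-0.3318, 0.2717×(-1.3029)=-0.3541, 0.1685×(-1.7809)=-0.3001, 0.3424×(-1.0718)=-0.3670.
Sum = -1.3528, so H' = 1.35.

1.35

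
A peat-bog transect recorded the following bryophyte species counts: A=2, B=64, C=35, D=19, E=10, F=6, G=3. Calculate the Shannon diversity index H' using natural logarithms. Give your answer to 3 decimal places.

1.445

Total N = 2+64+35+19+10+6+3 = 139, so the proportions are 0.01439, 0.46043, 0.2518, 0.13669, 0.07194, 0.04317, 0.02158 (working shown to 5 dp, full precision carried).
Each pᵢ ln pᵢ term: 0.01439×(-4.24133)=-0.06103, 0.46043×(-0.77559)=-0.35711, 0.2518×(-1.37913)=-0.34726, 0.13669×(-1.99003)=-0.27202, 0.07194×(-2.63189)=-0.18934, 0.04317×(-3.14271)=-0.13566, 0.02158×(-3.83586)=-0.08279.
Sum = -1.44520, so H' = 1.445.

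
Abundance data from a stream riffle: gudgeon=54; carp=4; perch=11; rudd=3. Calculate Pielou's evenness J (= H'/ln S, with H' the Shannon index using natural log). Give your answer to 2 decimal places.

0.57

Total N = 54+4+11+3 = 72, so the proportions are 0.75, 0.0556, 0.1528, 0.0417 (working shown to 4 dp, full precision carried).
H' = −Σ pᵢ ln pᵢ = −((-0.2158) + (-0.1606) + (-0.2870) + (-0.1324)) = 0.7958.
With S = 4 species, ln S = 1.3863, so J = 0.7958/1.3863 = 0.5740, i.e. 0.57 to 2 decimal places.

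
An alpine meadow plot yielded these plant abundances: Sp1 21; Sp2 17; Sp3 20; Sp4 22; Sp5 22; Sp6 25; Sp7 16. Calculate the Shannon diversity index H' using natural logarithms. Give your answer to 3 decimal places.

1.936

Total N = 21+17+20+22+22+25+16 = 143, so the proportions are 0.14685, 0.11888, 0.13986, 0.15385, 0.15385, 0.17483, 0.11189 (working shown to 5 dp, full precision carried).
Each pᵢ ln pᵢ term: 0.14685×(-1.91832)=-0.28171, 0.11888×(-2.12963)=-0.25317, 0.13986×(-1.96711)=-0.27512, 0.15385×(-1.87180)=-0.28797, 0.15385×(-1.87180)=-0.28797, 0.17483×(-1.74397)=-0.30489, 0.11189×(-2.19026)=-0.24506.
Sum = -1.93590, so H' = 1.936.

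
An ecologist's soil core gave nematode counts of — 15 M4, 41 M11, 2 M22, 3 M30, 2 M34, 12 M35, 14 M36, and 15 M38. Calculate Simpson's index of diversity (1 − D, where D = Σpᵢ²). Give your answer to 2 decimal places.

0.77

Total N = 15+41+2+3+2+12+14+15 = 104, so the proportions are 0.1442, 0.3942, 0.0192, 0.0288, 0.0192, 0.1154, 0.1346, 0.1442 (working shown to 4 dp, full precision carried).
D = 0.1442² + 0.3942² + 0.0192² + 0.0288² + 0.0192² + 0.1154² + 0.1346² + 0.1442² = 0.0208 + 0.1554 + 0.0004 + 0.0008 + 0.0004 + 0.0133 + 0.0181 + 0.0208 = 0.2300.
So 1 − D = 0.7700, i.e. 0.77 to 2 decimal places.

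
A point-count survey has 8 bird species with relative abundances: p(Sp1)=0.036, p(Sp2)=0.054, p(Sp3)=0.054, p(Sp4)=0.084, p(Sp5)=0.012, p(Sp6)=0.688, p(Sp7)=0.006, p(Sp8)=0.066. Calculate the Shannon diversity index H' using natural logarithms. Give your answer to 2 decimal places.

1.16

Each pᵢ ln pᵢ term (working shown to 4 dp, full precision carried): 0.036×(-3.3242)=-0.1197, 0.054×(-2.9188)=-0.1576, 0.054×(-2.9188)=-0.1576, 0.084×(-2.4769)=-0.2081, 0.012×(-4.4228)=-0.0531, 0.688×(-0.3740)=-0.2573, 0.006×(-5.1160)=-0.0307, 0.066×(-2.7181)=-0.1794.
Sum = -1.1634, so H' = 1.16.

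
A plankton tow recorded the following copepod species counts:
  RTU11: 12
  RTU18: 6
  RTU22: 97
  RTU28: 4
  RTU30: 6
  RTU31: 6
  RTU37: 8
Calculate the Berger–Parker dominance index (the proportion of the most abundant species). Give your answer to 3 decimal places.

0.698

Total N = 12+6+97+4+6+6+8 = 139, so the proportions are 0.08633, 0.04317, 0.69784, 0.02878, 0.04317, 0.04317, 0.05755 (working shown to 5 dp, full precision carried).
The largest proportion is 0.69784, i.e. d = 0.698 to 3 decimal places.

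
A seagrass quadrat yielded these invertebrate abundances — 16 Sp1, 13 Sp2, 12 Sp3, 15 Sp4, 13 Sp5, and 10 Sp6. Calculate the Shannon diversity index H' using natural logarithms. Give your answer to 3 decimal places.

Total N = 16+13+12+15+13+10 = 79, so the proportions are 0.20253, 0.16456, 0.1519, 0.18987, 0.16456, 0.12658 (working shown to 5 dp, full precision carried).
Each pᵢ ln pᵢ term: 0.20253×(-1.59686)=-0.32341, 0.16456×(-1.80450)=-0.29694, 0.1519×(-1.88454)=-0.28626, 0.18987×(-1.66140)=-0.31546, 0.16456×(-1.80450)=-0.29694, 0.12658×(-2.06686)=-0.26163.
Sum = -1.78064, so H' = 1.781.

1.781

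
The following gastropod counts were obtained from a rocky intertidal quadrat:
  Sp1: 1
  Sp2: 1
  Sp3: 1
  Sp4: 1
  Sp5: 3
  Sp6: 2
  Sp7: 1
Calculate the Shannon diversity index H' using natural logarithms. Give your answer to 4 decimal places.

1.8344

Total N = 1+1+1+1+3+2+1 = 10, so the proportions are 0.1, 0.1, 0.1, 0.1, 0.3, 0.2, 0.1 (working shown to 6 dp, full precision carried).
Each pᵢ ln pᵢ term: 0.1×(-2.302585)=-0.230259, 0.1×(-2.302585)=-0.230259, 0.1×(-2.302585)=-0.230259, 0.1×(-2.302585)=-0.230259, 0.3×(-1.203973)=-0.361192, 0.2×(-1.609438)=-0.321888, 0.1×(-2.302585)=-0.230259.
Sum = -1.834372, so H' = 1.8344.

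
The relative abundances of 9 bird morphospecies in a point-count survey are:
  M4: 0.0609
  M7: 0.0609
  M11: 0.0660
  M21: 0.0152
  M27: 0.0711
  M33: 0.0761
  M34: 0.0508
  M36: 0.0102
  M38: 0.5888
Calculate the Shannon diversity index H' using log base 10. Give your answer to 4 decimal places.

Each pᵢ log₁₀ pᵢ term (working shown to 6 dp, full precision carried): 0.0609×(-1.215383)=-0.074017, 0.0609×(-1.215383)=-0.074017, 0.066×(-1.180456)=-0.077910, 0.0152×(-1.818156)=-0.027636, 0.0711×(-1.148130)=-0.081632, 0.0761×(-1.118615)=-0.085127, 0.0508×(-1.294136)=-0.065742, 0.0102×(-1.991400)=-0.020312, 0.5888×(-0.230032)=-0.135443.
Sum = -0.641836, so H' = 0.6418.

0.6418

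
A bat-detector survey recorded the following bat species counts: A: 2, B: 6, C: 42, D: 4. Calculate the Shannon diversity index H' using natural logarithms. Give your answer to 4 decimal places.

Total N = 2+6+42+4 = 54, so the proportions are 0.037037, 0.111111, 0.777778, 0.074074 (working shown to 6 dp, full precision carried).
Each pᵢ ln pᵢ term: 0.037037×(-3.295837)=-0.122068, 0.111111×(-2.197225)=-0.244136, 0.777778×(-0.251314)=-0.195467, 0.074074×(-2.602690)=-0.192792.
Sum = -0.754463, so H' = 0.7545.

0.7545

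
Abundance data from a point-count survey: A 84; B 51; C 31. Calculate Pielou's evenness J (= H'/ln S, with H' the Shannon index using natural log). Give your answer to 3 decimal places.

0.929

Total N = 84+51+31 = 166, so the proportions are 0.50602, 0.30723, 0.18675 (working shown to 5 dp, full precision carried).
H' = −Σ pᵢ ln pᵢ = −((-0.34469) + (-0.36258) + (-0.31336)) = 1.02063.
With S = 3 species, ln S = 1.09861, so J = 1.02063/1.09861 = 0.92902, i.e. 0.929 to 3 decimal places.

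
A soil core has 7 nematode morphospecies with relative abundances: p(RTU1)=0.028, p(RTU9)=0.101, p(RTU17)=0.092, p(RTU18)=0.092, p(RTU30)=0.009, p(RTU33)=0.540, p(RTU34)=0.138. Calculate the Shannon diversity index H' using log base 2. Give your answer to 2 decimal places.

Each pᵢ log₂ pᵢ term (working shown to 4 dp, full precision carried): 0.028×(-5.1584)=-0.1444, 0.101×(-3.3076)=-0.3341, 0.092×(-3.4422)=-0.3167, 0.092×(-3.4422)=-0.3167, 0.009×(-6.7959)=-0.0612, 0.54×(-0.8890)=-0.4800, 0.138×(-2.8573)=-0.3943.
Sum = -2.0474, so H' = 2.05.

2.05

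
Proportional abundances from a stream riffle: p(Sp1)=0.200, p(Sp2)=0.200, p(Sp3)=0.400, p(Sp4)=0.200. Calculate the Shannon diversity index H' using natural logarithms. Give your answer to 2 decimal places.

1.33

Each pᵢ ln pᵢ term (working shown to 4 dp, full precision carried): 0.2×(-1.6094)=-0.3219, 0.2×(-1.6094)=-0.3219, 0.4×(-0.9163)=-0.3665, 0.2×(-1.6094)=-0.3219.
Sum = -1.3322, so H' = 1.33.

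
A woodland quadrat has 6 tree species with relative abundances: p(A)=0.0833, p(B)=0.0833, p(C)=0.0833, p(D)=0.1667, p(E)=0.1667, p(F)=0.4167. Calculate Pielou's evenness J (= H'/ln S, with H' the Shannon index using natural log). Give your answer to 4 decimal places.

H' = −Σ pᵢ ln pᵢ = −((-0.207026) + (-0.207026) + (-0.207026) + (-0.298653) + (-0.298653) + (-0.364774)) = 1.583159 (working shown to 6 dp, full precision carried).
With S = 6 species, ln S = 1.791759, so J = 1.583159/1.791759 = 0.883578, i.e. 0.8836 to 4 decimal places.

0.8836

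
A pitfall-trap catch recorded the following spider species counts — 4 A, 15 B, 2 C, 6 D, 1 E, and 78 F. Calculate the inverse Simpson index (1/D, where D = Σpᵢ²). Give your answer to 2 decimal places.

Total N = 4+15+2+6+1+78 = 106, so the proportions are 0.03774, 0.14151, 0.01887, 0.0566, 0.00943, 0.73585 (working shown to 5 dp, full precision carried).
D = 0.03774² + 0.14151² + 0.01887² + 0.0566² + 0.00943² + 0.73585² = 0.00142 + 0.02002 + 0.00036 + 0.00320 + 0.00009 + 0.54147 = 0.56657.
So 1/D = 1.7650, i.e. 1.77 to 2 decimal places.

1.77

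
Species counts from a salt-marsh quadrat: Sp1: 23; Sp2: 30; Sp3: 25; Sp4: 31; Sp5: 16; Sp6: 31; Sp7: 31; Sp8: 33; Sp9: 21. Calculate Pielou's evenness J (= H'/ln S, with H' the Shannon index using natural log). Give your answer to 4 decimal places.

Total N = 23+30+25+31+16+31+31+33+21 = 241, so the proportions are 0.095436, 0.124481, 0.103734, 0.128631, 0.06639, 0.128631, 0.128631, 0.136929, 0.087137 (working shown to 6 dp, full precision carried).
H' = −Σ pᵢ ln pᵢ = −((-0.224207) + (-0.259369) + (-0.235054) + (-0.263797) + (-0.180064) + (-0.263797) + (-0.263797) + (-0.272255) + (-0.212638)) = 2.174979.
With S = 9 species, ln S = 2.197225, so J = 2.174979/2.197225 = 0.989876, i.e. 0.9899 to 4 decimal places.

0.9899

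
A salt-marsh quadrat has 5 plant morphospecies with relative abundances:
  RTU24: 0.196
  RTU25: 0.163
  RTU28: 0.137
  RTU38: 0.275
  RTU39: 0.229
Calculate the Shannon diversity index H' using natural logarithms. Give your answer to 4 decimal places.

Each pᵢ ln pᵢ term (working shown to 6 dp, full precision carried): 0.196×(-1.629641)=-0.319410, 0.163×(-1.814005)=-0.295683, 0.137×(-1.987774)=-0.272325, 0.275×(-1.290984)=-0.355021, 0.229×(-1.474033)=-0.337554.
Sum = -1.579992, so H' = 1.5800.

1.5800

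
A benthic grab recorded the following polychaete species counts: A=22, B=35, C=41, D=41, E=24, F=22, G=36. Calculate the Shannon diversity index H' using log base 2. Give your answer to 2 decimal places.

Total N = 22+35+41+41+24+22+36 = 221, so the proportions are 0.0995, 0.1584, 0.1855, 0.1855, 0.1086, 0.0995, 0.1629 (working shown to 4 dp, full precision carried).
Each pᵢ log₂ pᵢ term: 0.0995×(-3.3285)=-0.3313, 0.1584×(-2.6586)=-0.4210, 0.1855×(-2.4304)=-0.4509, 0.1855×(-2.4304)=-0.4509, 0.1086×(-3.2029)=-0.3478, 0.0995×(-3.3285)=-0.3313, 0.1629×(-2.6180)=-0.4265.
Sum = -2.7598, so H' = 2.76.

2.76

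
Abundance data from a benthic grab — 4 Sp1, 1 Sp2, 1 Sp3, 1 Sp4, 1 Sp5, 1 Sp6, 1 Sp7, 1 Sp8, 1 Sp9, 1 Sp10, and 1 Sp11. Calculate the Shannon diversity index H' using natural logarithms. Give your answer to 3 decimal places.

2.243

Total N = 4+1+1+1+1+1+1+1+1+1+1 = 14, so the proportions are 0.28571, 0.07143, 0.07143, 0.07143, 0.07143, 0.07143, 0.07143, 0.07143, 0.07143, 0.07143, 0.07143 (working shown to 5 dp, full precision carried).
Each pᵢ ln pᵢ term: 0.28571×(-1.25276)=-0.35793, 0.07143×(-2.63906)=-0.18850, 0.07143×(-2.63906)=-0.18850, 0.07143×(-2.63906)=-0.18850, 0.07143×(-2.63906)=-0.18850, 0.07143×(-2.63906)=-0.18850, 0.07143×(-2.63906)=-0.18850, 0.07143×(-2.63906)=-0.18850, 0.07143×(-2.63906)=-0.18850, 0.07143×(-2.63906)=-0.18850, 0.07143×(-2.63906)=-0.18850.
Sum = -2.24297, so H' = 2.243.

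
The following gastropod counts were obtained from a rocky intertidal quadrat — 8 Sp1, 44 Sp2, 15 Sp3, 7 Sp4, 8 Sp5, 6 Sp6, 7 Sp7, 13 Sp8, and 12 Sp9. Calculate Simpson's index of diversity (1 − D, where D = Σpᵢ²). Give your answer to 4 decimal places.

Total N = 8+44+15+7+8+6+7+13+12 = 120, so the proportions are 0.066667, 0.366667, 0.125, 0.058333, 0.066667, 0.05, 0.058333, 0.108333, 0.1 (working shown to 6 dp, full precision carried).
D = 0.066667² + 0.366667² + 0.125² + 0.058333² + 0.066667² + 0.05² + 0.058333² + 0.108333² + 0.1² = 0.004444 + 0.134444 + 0.015625 + 0.003403 + 0.004444 + 0.002500 + 0.003403 + 0.011736 + 0.010000 = 0.190000.
So 1 − D = 0.810000, i.e. 0.8100 to 4 decimal places.

0.8100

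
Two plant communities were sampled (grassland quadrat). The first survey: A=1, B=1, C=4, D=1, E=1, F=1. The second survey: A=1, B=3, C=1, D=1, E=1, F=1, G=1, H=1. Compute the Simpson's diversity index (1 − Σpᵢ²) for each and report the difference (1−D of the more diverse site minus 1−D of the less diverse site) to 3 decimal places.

0.099

The first survey: N=9, proportions 0.11111, 0.11111, 0.44444, 0.11111, 0.11111, 0.11111, giving 1−D = 0.74074 (working shown to 5 dp, full precision carried).
The second survey: N=10, proportions 0.1, 0.3, 0.1, 0.1, 0.1, 0.1, 0.1, 0.1, giving 1−D = 0.84000.
Difference = |0.74074 − 0.84000| = 0.09926, i.e. 0.099 to 3 decimal places.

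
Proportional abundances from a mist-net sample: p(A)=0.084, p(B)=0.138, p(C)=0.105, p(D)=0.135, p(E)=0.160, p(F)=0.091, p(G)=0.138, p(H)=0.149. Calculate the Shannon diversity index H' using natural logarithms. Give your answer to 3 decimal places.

2.057

Each pᵢ ln pᵢ term (working shown to 5 dp, full precision carried): 0.084×(-2.47694)=-0.20806, 0.138×(-1.98050)=-0.27331, 0.105×(-2.25379)=-0.23665, 0.135×(-2.00248)=-0.27033, 0.16×(-1.83258)=-0.29321, 0.091×(-2.39690)=-0.21812, 0.138×(-1.98050)=-0.27331, 0.149×(-1.90381)=-0.28367.
Sum = -2.05666, so H' = 2.057.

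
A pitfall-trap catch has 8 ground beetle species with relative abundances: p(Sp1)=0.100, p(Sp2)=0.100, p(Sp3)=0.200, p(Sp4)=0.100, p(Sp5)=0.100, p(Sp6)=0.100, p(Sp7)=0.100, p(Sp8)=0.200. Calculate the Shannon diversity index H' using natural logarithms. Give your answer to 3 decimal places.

2.025

Each pᵢ ln pᵢ term (working shown to 5 dp, full precision carried): 0.1×(-2.30259)=-0.23026, 0.1×(-2.30259)=-0.23026, 0.2×(-1.60944)=-0.32189, 0.1×(-2.30259)=-0.23026, 0.1×(-2.30259)=-0.23026, 0.1×(-2.30259)=-0.23026, 0.1×(-2.30259)=-0.23026, 0.2×(-1.60944)=-0.32189.
Sum = -2.02533, so H' = 2.025.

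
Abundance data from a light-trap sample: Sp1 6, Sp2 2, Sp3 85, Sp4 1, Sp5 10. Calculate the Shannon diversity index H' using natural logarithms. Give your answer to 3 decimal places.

Total N = 6+2+85+1+10 = 104, so the proportions are 0.05769, 0.01923, 0.81731, 0.00962, 0.09615 (working shown to 5 dp, full precision carried).
Each pᵢ ln pᵢ term: 0.05769×(-2.85263)=-0.16457, 0.01923×(-3.95124)=-0.07599, 0.81731×(-0.20174)=-0.16488, 0.00962×(-4.64439)=-0.04466, 0.09615×(-2.34181)=-0.22517.
Sum = -0.67527, so H' = 0.675.

0.675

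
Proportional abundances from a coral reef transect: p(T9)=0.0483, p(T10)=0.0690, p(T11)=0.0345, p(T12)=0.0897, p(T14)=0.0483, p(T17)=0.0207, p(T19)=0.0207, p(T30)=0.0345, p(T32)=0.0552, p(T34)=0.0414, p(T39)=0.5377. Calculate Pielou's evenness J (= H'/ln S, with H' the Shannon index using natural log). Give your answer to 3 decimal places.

0.714

H' = −Σ pᵢ ln pᵢ = −((-0.14636) + (-0.18448) + (-0.11615) + (-0.21629) + (-0.14636) + (-0.08027) + (-0.08027) + (-0.11615) + (-0.15990) + (-0.13184) + (-0.33362)) = 1.71170 (working shown to 5 dp, full precision carried).
With S = 11 species, ln S = 2.39790, so J = 1.71170/2.39790 = 0.71384, i.e. 0.714 to 3 decimal places.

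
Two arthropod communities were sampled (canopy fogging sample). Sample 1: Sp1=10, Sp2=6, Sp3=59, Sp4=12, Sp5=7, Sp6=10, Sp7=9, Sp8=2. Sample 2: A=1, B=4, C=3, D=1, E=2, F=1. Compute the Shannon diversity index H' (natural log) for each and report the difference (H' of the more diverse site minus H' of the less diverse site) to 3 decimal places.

Sample 1: N=115, proportions 0.08696, 0.05217, 0.51304, 0.10435, 0.06087, 0.08696, 0.07826, 0.01739, giving H' = 1.59729 (working shown to 5 dp, full precision carried).
Sample 2: N=12, proportions 0.08333, 0.33333, 0.25, 0.08333, 0.16667, 0.08333, giving H' = 1.63263.
Difference = |1.59729 − 1.63263| = 0.03534, i.e. 0.035 to 3 decimal places.

0.035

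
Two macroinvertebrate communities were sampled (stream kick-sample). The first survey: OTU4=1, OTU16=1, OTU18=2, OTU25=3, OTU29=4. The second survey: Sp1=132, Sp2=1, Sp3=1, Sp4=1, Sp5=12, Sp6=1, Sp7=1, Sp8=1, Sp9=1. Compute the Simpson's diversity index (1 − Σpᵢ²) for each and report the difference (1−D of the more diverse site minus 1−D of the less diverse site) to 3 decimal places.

The first survey: N=11, proportions 0.09091, 0.09091, 0.18182, 0.27273, 0.36364, giving 1−D = 0.74380 (working shown to 5 dp, full precision carried).
The second survey: N=151, proportions 0.87417, 0.00662, 0.00662, 0.00662, 0.07947, 0.00662, 0.00662, 0.00662, 0.00662, giving 1−D = 0.22920.
Difference = |0.74380 − 0.22920| = 0.51460, i.e. 0.515 to 3 decimal places.

0.515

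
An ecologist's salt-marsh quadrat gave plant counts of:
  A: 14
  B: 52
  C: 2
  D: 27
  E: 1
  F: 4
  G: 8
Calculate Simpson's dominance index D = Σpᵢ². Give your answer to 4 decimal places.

Total N = 14+52+2+27+1+4+8 = 108, so the proportions are 0.12963, 0.481481, 0.018519, 0.25, 0.009259, 0.037037, 0.074074 (working shown to 6 dp, full precision carried).
D = 0.12963² + 0.481481² + 0.018519² + 0.25² + 0.009259² + 0.037037² + 0.074074² = 0.016804 + 0.231824 + 0.000343 + 0.062500 + 0.000086 + 0.001372 + 0.005487 = 0.318416.
To 4 decimal places, D = 0.3184.

0.3184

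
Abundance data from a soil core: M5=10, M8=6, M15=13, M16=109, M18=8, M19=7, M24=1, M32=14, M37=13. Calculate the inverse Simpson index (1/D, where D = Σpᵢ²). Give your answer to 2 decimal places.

Total N = 10+6+13+109+8+7+1+14+13 = 181, so the proportions are 0.05525, 0.03315, 0.07182, 0.60221, 0.0442, 0.03867, 0.00552, 0.07735, 0.07182 (working shown to 5 dp, full precision carried).
D = 0.05525² + 0.03315² + 0.07182² + 0.60221² + 0.0442² + 0.03867² + 0.00552² + 0.07735² + 0.07182² = 0.00305 + 0.00110 + 0.00516 + 0.36266 + 0.00195 + 0.00150 + 0.00003 + 0.00598 + 0.00516 = 0.38659.
So 1/D = 2.5867, i.e. 2.59 to 2 decimal places.

2.59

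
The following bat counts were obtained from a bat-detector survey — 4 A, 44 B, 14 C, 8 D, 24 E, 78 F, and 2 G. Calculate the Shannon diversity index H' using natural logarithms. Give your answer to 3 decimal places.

1.463

Total N = 4+44+14+8+24+78+2 = 174, so the proportions are 0.02299, 0.25287, 0.08046, 0.04598, 0.13793, 0.44828, 0.01149 (working shown to 5 dp, full precision carried).
Each pᵢ ln pᵢ term: 0.02299×(-3.77276)=-0.08673, 0.25287×(-1.37487)=-0.34767, 0.08046×(-2.52000)=-0.20276, 0.04598×(-3.07961)=-0.14159, 0.13793×(-1.98100)=-0.27324, 0.44828×(-0.80235)=-0.35967, 0.01149×(-4.46591)=-0.05133.
Sum = -1.46299, so H' = 1.463.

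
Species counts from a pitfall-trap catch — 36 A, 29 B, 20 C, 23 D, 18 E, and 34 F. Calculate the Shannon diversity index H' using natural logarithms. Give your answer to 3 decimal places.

Total N = 36+29+20+23+18+34 = 160, so the proportions are 0.225, 0.18125, 0.125, 0.14375, 0.1125, 0.2125 (working shown to 5 dp, full precision carried).
Each pᵢ ln pᵢ term: 0.225×(-1.49165)=-0.33562, 0.18125×(-1.70788)=-0.30955, 0.125×(-2.07944)=-0.25993, 0.14375×(-1.93968)=-0.27883, 0.1125×(-2.18480)=-0.24579, 0.2125×(-1.54881)=-0.32912.
Sum = -1.75885, so H' = 1.759.

1.759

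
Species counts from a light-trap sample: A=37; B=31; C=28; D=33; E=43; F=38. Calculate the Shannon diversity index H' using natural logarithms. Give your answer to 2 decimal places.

Total N = 37+31+28+33+43+38 = 210, so the proportions are 0.1762, 0.1476, 0.1333, 0.1571, 0.2048, 0.181 (working shown to 4 dp, full precision carried).
Each pᵢ ln pᵢ term: 0.1762×(-1.7362)=-0.3059, 0.1476×(-1.9131)=-0.2824, 0.1333×(-2.0149)=-0.2687, 0.1571×(-1.8506)=-0.2908, 0.2048×(-1.5859)=-0.3247, 0.181×(-1.7095)=-0.3093.
Sum = -1.7819, so H' = 1.78.

1.78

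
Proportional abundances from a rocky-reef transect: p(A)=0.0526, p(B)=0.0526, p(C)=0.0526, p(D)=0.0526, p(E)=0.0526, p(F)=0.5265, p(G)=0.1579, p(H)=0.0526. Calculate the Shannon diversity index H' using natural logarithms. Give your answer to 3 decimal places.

1.559

Each pᵢ ln pᵢ term (working shown to 5 dp, full precision carried): 0.0526×(-2.94504)=-0.15491, 0.0526×(-2.94504)=-0.15491, 0.0526×(-2.94504)=-0.15491, 0.0526×(-2.94504)=-0.15491, 0.0526×(-2.94504)=-0.15491, 0.5265×(-0.64150)=-0.33775, 0.1579×(-1.84579)=-0.29145, 0.0526×(-2.94504)=-0.15491.
Sum = -1.55866, so H' = 1.559.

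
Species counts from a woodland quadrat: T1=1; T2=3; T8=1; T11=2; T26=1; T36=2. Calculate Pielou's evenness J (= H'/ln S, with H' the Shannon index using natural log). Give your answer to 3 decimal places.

0.946

Total N = 1+3+1+2+1+2 = 10, so the proportions are 0.1, 0.3, 0.1, 0.2, 0.1, 0.2 (working shown to 5 dp, full precision carried).
H' = −Σ pᵢ ln pᵢ = −((-0.23026) + (-0.36119) + (-0.23026) + (-0.32189) + (-0.23026) + (-0.32189)) = 1.69574.
With S = 6 species, ln S = 1.79176, so J = 1.69574/1.79176 = 0.94641, i.e. 0.946 to 3 decimal places.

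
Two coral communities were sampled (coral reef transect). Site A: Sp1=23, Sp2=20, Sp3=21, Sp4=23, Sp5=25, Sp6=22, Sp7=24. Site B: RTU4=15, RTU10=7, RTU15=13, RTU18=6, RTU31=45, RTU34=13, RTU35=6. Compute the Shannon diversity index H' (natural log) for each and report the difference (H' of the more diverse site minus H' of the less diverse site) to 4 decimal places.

Site A: N=158, proportions 0.14557, 0.126582, 0.132911, 0.14557, 0.158228, 0.139241, 0.151899, giving H' = 1.943415 (working shown to 6 dp, full precision carried).
Site B: N=105, proportions 0.142857, 0.066667, 0.12381, 0.057143, 0.428571, 0.12381, 0.057143, giving H' = 1.666039.
Difference = |1.943415 − 1.666039| = 0.277376, i.e. 0.2774 to 4 decimal places.

0.2774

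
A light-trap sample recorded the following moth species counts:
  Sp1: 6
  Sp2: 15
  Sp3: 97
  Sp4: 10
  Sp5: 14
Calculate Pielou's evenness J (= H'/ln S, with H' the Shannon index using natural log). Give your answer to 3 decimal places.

Total N = 6+15+97+10+14 = 142, so the proportions are 0.04225, 0.10563, 0.6831, 0.07042, 0.09859 (working shown to 5 dp, full precision carried).
H' = −Σ pᵢ ln pᵢ = −((-0.13369) + (-0.23744) + (-0.26034) + (-0.18685) + (-0.22841)) = 1.04674.
With S = 5 species, ln S = 1.60944, so J = 1.04674/1.60944 = 0.65037, i.e. 0.650 to 3 decimal places.

0.650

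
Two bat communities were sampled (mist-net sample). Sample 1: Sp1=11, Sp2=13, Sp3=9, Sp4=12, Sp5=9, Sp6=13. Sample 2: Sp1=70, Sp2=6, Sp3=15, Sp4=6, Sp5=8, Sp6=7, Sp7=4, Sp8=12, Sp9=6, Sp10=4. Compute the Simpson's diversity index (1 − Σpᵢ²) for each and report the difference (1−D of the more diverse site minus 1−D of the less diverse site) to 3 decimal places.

0.120

Sample 1: N=67, proportions 0.16418, 0.19403, 0.13433, 0.1791, 0.13433, 0.19403, giving 1−D = 0.82958 (working shown to 5 dp, full precision carried).
Sample 2: N=138, proportions 0.50725, 0.04348, 0.1087, 0.04348, 0.05797, 0.05072, 0.02899, 0.08696, 0.04348, 0.02899, giving 1−D = 0.71004.
Difference = |0.82958 − 0.71004| = 0.11954, i.e. 0.120 to 3 decimal places.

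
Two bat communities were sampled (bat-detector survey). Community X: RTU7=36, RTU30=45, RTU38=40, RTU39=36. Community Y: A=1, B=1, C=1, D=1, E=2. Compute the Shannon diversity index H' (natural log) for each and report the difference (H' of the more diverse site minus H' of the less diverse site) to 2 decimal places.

0.18

Community X: N=157, proportions 0.2293, 0.2866, 0.2548, 0.2293, giving H' = 1.3819 (working shown to 4 dp, full precision carried).
Community Y: N=6, proportions 0.1667, 0.1667, 0.1667, 0.1667, 0.3333, giving H' = 1.5607.
Difference = |1.3819 − 1.5607| = 0.1788, i.e. 0.18 to 2 decimal places.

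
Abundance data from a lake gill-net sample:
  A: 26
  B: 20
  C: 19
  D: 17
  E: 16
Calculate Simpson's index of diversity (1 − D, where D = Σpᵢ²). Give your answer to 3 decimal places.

0.794

Total N = 26+20+19+17+16 = 98, so the proportions are 0.26531, 0.20408, 0.19388, 0.17347, 0.16327 (working shown to 5 dp, full precision carried).
D = 0.26531² + 0.20408² + 0.19388² + 0.17347² + 0.16327² = 0.07039 + 0.04165 + 0.03759 + 0.03009 + 0.02666 = 0.20637.
So 1 − D = 0.79363, i.e. 0.794 to 3 decimal places.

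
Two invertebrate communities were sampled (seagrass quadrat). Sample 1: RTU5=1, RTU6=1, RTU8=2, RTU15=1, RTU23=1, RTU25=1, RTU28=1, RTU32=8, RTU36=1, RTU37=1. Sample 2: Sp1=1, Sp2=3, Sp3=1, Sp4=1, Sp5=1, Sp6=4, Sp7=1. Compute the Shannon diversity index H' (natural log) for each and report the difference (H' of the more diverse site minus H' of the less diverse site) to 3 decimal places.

Sample 1: N=18, proportions 0.05556, 0.05556, 0.11111, 0.05556, 0.05556, 0.05556, 0.05556, 0.44444, 0.05556, 0.05556, giving H' = 1.88916 (working shown to 5 dp, full precision carried).
Sample 2: N=12, proportions 0.08333, 0.25, 0.08333, 0.08333, 0.08333, 0.33333, 0.08333, giving H' = 1.74816.
Difference = |1.88916 − 1.74816| = 0.14100, i.e. 0.141 to 3 decimal places.

0.141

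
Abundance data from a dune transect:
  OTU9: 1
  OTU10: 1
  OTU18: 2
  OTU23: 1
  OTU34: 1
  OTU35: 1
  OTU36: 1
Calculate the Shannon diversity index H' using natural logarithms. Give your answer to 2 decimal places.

1.91

Total N = 1+1+2+1+1+1+1 = 8, so the proportions are 0.125, 0.125, 0.25, 0.125, 0.125, 0.125, 0.125 (working shown to 4 dp, full precision carried).
Each pᵢ ln pᵢ term: 0.125×(-2.0794)=-0.2599, 0.125×(-2.0794)=-0.2599, 0.25×(-1.3863)=-0.3466, 0.125×(-2.0794)=-0.2599, 0.125×(-2.0794)=-0.2599, 0.125×(-2.0794)=-0.2599, 0.125×(-2.0794)=-0.2599.
Sum = -1.9062, so H' = 1.91.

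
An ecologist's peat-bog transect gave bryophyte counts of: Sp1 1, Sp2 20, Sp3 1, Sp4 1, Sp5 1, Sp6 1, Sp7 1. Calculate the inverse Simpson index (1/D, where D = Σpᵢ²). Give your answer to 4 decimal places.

1.6650

Total N = 1+20+1+1+1+1+1 = 26, so the proportions are 0.0384615, 0.7692308, 0.0384615, 0.0384615, 0.0384615, 0.0384615, 0.0384615 (working shown to 7 dp, full precision carried).
D = 0.0384615² + 0.7692308² + 0.0384615² + 0.0384615² + 0.0384615² + 0.0384615² + 0.0384615² = 0.0014793 + 0.5917160 + 0.0014793 + 0.0014793 + 0.0014793 + 0.0014793 + 0.0014793 = 0.6005917.
So 1/D = 1.665025, i.e. 1.6650 to 4 decimal places.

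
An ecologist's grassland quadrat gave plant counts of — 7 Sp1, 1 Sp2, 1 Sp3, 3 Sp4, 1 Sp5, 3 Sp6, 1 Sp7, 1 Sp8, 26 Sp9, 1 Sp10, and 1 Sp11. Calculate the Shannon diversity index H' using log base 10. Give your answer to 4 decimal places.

0.6722

Total N = 7+1+1+3+1+3+1+1+26+1+1 = 46, so the proportions are 0.152174, 0.021739, 0.021739, 0.065217, 0.021739, 0.065217, 0.021739, 0.021739, 0.565217, 0.021739, 0.021739 (working shown to 6 dp, full precision carried).
Each pᵢ log₁₀ pᵢ term: 0.152174×(-0.817660)=-0.124426, 0.021739×(-1.662758)=-0.036147, 0.021739×(-1.662758)=-0.036147, 0.065217×(-1.185637)=-0.077324, 0.021739×(-1.662758)=-0.036147, 0.065217×(-1.185637)=-0.077324, 0.021739×(-1.662758)=-0.036147, 0.021739×(-1.662758)=-0.036147, 0.565217×(-0.247784)=-0.140052, 0.021739×(-1.662758)=-0.036147, 0.021739×(-1.662758)=-0.036147.
Sum = -0.672155, so H' = 0.6722.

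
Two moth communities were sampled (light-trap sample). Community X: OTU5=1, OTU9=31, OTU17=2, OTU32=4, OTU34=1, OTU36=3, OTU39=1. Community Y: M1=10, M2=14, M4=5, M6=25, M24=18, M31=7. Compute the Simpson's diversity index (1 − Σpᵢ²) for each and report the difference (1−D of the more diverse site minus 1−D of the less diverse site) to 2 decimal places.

0.33

Community X: N=43, proportions 0.0233, 0.7209, 0.0465, 0.093, 0.0233, 0.0698, 0.0233, giving 1−D = 0.4630 (working shown to 4 dp, full precision carried).
Community Y: N=79, proportions 0.1266, 0.1772, 0.0633, 0.3165, 0.2278, 0.0886, giving 1−D = 0.7887.
Difference = |0.4630 − 0.7887| = 0.3257, i.e. 0.33 to 2 decimal places.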